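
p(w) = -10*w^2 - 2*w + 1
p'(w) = -20*w - 2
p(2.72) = -78.42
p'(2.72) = -56.40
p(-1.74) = -25.80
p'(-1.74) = 32.80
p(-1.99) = -34.62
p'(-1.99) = 37.80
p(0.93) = -9.51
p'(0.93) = -20.60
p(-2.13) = -40.11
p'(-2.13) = 40.60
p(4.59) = -218.86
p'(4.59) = -93.80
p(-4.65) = -205.92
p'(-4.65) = 91.00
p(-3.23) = -96.87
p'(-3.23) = 62.60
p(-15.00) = -2219.00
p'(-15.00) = 298.00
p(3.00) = -95.00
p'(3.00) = -62.00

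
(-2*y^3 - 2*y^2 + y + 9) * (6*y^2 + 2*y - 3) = -12*y^5 - 16*y^4 + 8*y^3 + 62*y^2 + 15*y - 27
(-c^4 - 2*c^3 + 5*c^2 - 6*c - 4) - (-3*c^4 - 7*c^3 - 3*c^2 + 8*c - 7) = 2*c^4 + 5*c^3 + 8*c^2 - 14*c + 3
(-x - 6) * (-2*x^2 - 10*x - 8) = 2*x^3 + 22*x^2 + 68*x + 48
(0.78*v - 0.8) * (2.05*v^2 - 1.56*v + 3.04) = 1.599*v^3 - 2.8568*v^2 + 3.6192*v - 2.432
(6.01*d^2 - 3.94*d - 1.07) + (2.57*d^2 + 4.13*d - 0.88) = 8.58*d^2 + 0.19*d - 1.95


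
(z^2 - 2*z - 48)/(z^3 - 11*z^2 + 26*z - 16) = (z + 6)/(z^2 - 3*z + 2)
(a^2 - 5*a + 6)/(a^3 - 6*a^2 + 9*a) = (a - 2)/(a*(a - 3))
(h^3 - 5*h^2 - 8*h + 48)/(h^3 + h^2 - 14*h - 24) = (h - 4)/(h + 2)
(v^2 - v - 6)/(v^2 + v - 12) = (v + 2)/(v + 4)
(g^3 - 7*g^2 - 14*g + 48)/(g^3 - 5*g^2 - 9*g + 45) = (g^2 - 10*g + 16)/(g^2 - 8*g + 15)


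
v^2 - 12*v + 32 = (v - 8)*(v - 4)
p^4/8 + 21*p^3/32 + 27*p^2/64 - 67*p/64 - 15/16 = (p/4 + 1)*(p/2 + 1/2)*(p - 5/4)*(p + 3/2)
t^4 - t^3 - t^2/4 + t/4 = t*(t - 1)*(t - 1/2)*(t + 1/2)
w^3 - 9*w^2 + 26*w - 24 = (w - 4)*(w - 3)*(w - 2)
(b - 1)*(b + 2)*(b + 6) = b^3 + 7*b^2 + 4*b - 12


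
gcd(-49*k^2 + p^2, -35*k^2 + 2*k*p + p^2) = 7*k + p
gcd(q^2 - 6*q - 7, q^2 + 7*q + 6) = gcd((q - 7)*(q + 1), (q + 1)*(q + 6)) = q + 1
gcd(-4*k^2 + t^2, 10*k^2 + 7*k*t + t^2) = 2*k + t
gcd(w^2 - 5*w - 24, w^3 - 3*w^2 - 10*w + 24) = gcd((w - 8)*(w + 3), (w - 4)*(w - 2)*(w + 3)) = w + 3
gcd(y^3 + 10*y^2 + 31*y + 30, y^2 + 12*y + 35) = y + 5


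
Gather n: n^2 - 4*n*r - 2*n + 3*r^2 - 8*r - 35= n^2 + n*(-4*r - 2) + 3*r^2 - 8*r - 35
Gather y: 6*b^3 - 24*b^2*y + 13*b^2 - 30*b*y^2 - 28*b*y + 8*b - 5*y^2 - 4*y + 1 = 6*b^3 + 13*b^2 + 8*b + y^2*(-30*b - 5) + y*(-24*b^2 - 28*b - 4) + 1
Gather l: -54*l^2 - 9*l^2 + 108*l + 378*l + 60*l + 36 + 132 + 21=-63*l^2 + 546*l + 189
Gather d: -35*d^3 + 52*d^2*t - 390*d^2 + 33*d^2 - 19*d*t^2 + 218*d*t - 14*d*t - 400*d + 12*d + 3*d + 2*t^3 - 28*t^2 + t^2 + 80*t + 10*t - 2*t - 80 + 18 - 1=-35*d^3 + d^2*(52*t - 357) + d*(-19*t^2 + 204*t - 385) + 2*t^3 - 27*t^2 + 88*t - 63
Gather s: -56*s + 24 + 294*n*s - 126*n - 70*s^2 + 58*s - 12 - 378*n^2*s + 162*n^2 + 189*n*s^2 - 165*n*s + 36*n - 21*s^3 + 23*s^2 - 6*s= 162*n^2 - 90*n - 21*s^3 + s^2*(189*n - 47) + s*(-378*n^2 + 129*n - 4) + 12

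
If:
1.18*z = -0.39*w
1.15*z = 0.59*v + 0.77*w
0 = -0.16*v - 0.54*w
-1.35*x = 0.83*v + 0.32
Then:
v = 0.00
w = 0.00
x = -0.24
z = 0.00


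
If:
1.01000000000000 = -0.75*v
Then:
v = -1.35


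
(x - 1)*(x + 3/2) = x^2 + x/2 - 3/2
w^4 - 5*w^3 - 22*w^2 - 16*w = w*(w - 8)*(w + 1)*(w + 2)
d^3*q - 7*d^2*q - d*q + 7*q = (d - 7)*(d - 1)*(d*q + q)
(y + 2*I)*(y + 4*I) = y^2 + 6*I*y - 8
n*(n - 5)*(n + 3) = n^3 - 2*n^2 - 15*n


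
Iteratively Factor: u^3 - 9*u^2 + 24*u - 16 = (u - 4)*(u^2 - 5*u + 4) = (u - 4)*(u - 1)*(u - 4)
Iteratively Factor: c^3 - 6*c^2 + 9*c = (c - 3)*(c^2 - 3*c) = c*(c - 3)*(c - 3)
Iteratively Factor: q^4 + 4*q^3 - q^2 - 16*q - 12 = (q - 2)*(q^3 + 6*q^2 + 11*q + 6) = (q - 2)*(q + 1)*(q^2 + 5*q + 6) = (q - 2)*(q + 1)*(q + 2)*(q + 3)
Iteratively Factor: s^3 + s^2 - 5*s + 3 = (s + 3)*(s^2 - 2*s + 1) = (s - 1)*(s + 3)*(s - 1)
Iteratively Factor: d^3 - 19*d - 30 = (d - 5)*(d^2 + 5*d + 6) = (d - 5)*(d + 2)*(d + 3)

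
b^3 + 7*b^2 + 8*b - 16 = (b - 1)*(b + 4)^2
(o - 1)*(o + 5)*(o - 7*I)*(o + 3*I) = o^4 + 4*o^3 - 4*I*o^3 + 16*o^2 - 16*I*o^2 + 84*o + 20*I*o - 105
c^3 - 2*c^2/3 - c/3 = c*(c - 1)*(c + 1/3)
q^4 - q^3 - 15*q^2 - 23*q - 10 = (q - 5)*(q + 1)^2*(q + 2)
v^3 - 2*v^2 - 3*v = v*(v - 3)*(v + 1)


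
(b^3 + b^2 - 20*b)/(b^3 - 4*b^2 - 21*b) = (-b^2 - b + 20)/(-b^2 + 4*b + 21)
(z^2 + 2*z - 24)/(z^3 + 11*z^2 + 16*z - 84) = (z - 4)/(z^2 + 5*z - 14)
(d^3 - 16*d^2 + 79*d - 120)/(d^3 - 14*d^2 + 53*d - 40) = (d - 3)/(d - 1)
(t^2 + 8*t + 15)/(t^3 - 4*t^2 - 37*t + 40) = (t + 3)/(t^2 - 9*t + 8)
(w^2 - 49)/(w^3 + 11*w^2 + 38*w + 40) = (w^2 - 49)/(w^3 + 11*w^2 + 38*w + 40)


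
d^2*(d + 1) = d^3 + d^2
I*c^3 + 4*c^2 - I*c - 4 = (c + 1)*(c - 4*I)*(I*c - I)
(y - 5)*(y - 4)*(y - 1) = y^3 - 10*y^2 + 29*y - 20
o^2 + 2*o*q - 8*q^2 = (o - 2*q)*(o + 4*q)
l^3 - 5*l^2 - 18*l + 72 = (l - 6)*(l - 3)*(l + 4)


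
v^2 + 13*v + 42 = (v + 6)*(v + 7)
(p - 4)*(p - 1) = p^2 - 5*p + 4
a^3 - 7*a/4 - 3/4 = (a - 3/2)*(a + 1/2)*(a + 1)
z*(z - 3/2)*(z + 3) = z^3 + 3*z^2/2 - 9*z/2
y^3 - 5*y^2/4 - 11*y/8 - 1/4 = (y - 2)*(y + 1/4)*(y + 1/2)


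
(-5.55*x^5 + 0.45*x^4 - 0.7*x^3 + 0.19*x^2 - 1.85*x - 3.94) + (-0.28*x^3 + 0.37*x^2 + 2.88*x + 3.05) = -5.55*x^5 + 0.45*x^4 - 0.98*x^3 + 0.56*x^2 + 1.03*x - 0.89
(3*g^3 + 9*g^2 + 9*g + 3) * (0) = 0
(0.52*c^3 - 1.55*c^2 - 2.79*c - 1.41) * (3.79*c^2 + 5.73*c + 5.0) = 1.9708*c^5 - 2.8949*c^4 - 16.8556*c^3 - 29.0806*c^2 - 22.0293*c - 7.05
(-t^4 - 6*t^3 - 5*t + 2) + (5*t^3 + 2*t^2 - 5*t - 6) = -t^4 - t^3 + 2*t^2 - 10*t - 4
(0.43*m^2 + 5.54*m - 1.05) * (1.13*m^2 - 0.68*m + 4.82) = 0.4859*m^4 + 5.9678*m^3 - 2.8811*m^2 + 27.4168*m - 5.061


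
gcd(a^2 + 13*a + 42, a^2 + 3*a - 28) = a + 7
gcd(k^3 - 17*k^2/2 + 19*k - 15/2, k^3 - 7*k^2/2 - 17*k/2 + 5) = k^2 - 11*k/2 + 5/2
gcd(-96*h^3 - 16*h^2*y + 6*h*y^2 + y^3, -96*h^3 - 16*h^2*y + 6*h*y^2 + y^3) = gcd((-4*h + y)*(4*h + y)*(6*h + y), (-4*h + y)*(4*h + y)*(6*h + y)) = -96*h^3 - 16*h^2*y + 6*h*y^2 + y^3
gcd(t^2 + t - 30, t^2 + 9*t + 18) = t + 6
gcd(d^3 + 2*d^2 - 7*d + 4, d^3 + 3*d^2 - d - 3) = d - 1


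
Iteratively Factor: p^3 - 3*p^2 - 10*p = (p)*(p^2 - 3*p - 10) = p*(p + 2)*(p - 5)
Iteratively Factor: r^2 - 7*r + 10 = (r - 5)*(r - 2)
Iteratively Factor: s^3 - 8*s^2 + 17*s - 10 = (s - 5)*(s^2 - 3*s + 2) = (s - 5)*(s - 2)*(s - 1)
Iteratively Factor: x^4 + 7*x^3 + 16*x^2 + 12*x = (x)*(x^3 + 7*x^2 + 16*x + 12) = x*(x + 3)*(x^2 + 4*x + 4) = x*(x + 2)*(x + 3)*(x + 2)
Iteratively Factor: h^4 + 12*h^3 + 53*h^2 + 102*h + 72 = (h + 3)*(h^3 + 9*h^2 + 26*h + 24) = (h + 3)*(h + 4)*(h^2 + 5*h + 6) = (h + 2)*(h + 3)*(h + 4)*(h + 3)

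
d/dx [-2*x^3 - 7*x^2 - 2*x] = -6*x^2 - 14*x - 2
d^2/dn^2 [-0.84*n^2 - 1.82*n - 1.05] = -1.68000000000000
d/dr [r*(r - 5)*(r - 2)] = 3*r^2 - 14*r + 10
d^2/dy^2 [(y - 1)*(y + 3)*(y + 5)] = 6*y + 14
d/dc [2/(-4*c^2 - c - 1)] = 2*(8*c + 1)/(4*c^2 + c + 1)^2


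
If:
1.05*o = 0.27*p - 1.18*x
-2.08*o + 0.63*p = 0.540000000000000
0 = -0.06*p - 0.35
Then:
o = -2.03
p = -5.83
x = 0.47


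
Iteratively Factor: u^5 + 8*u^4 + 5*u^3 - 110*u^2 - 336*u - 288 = (u + 3)*(u^4 + 5*u^3 - 10*u^2 - 80*u - 96) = (u + 2)*(u + 3)*(u^3 + 3*u^2 - 16*u - 48) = (u + 2)*(u + 3)^2*(u^2 - 16) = (u - 4)*(u + 2)*(u + 3)^2*(u + 4)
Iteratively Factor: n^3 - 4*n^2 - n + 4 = (n - 4)*(n^2 - 1) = (n - 4)*(n + 1)*(n - 1)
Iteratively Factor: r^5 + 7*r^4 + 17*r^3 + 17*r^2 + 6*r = (r + 2)*(r^4 + 5*r^3 + 7*r^2 + 3*r) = (r + 2)*(r + 3)*(r^3 + 2*r^2 + r) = (r + 1)*(r + 2)*(r + 3)*(r^2 + r) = r*(r + 1)*(r + 2)*(r + 3)*(r + 1)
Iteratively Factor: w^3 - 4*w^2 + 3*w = (w)*(w^2 - 4*w + 3) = w*(w - 1)*(w - 3)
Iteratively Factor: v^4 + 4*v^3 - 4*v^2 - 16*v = (v)*(v^3 + 4*v^2 - 4*v - 16) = v*(v - 2)*(v^2 + 6*v + 8) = v*(v - 2)*(v + 4)*(v + 2)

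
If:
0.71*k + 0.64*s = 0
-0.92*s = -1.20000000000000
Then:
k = -1.18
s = 1.30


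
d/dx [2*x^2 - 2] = 4*x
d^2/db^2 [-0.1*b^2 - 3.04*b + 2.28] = -0.200000000000000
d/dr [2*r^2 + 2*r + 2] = 4*r + 2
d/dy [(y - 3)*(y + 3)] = 2*y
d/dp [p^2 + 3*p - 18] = 2*p + 3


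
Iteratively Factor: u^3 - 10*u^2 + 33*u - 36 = (u - 3)*(u^2 - 7*u + 12) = (u - 3)^2*(u - 4)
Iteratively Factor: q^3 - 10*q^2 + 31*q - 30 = (q - 5)*(q^2 - 5*q + 6) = (q - 5)*(q - 3)*(q - 2)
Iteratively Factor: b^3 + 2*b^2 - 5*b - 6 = (b + 1)*(b^2 + b - 6) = (b - 2)*(b + 1)*(b + 3)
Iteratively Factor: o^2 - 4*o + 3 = (o - 1)*(o - 3)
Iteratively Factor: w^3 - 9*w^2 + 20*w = (w)*(w^2 - 9*w + 20) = w*(w - 5)*(w - 4)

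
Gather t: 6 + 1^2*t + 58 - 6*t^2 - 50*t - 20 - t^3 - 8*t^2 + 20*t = -t^3 - 14*t^2 - 29*t + 44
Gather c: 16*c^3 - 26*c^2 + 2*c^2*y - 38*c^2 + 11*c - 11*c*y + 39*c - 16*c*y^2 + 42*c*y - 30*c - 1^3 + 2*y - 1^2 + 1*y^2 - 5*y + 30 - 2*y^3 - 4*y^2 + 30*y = 16*c^3 + c^2*(2*y - 64) + c*(-16*y^2 + 31*y + 20) - 2*y^3 - 3*y^2 + 27*y + 28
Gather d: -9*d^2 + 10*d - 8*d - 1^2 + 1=-9*d^2 + 2*d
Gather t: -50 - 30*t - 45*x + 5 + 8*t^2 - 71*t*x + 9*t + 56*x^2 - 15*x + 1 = 8*t^2 + t*(-71*x - 21) + 56*x^2 - 60*x - 44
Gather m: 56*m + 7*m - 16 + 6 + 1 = 63*m - 9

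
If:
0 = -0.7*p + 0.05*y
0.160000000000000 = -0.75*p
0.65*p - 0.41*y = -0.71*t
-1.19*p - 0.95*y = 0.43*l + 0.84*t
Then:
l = 10.18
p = -0.21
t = -1.53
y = -2.99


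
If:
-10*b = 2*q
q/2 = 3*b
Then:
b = 0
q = 0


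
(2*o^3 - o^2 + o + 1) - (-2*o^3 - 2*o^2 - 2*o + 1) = 4*o^3 + o^2 + 3*o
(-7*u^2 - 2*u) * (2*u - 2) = -14*u^3 + 10*u^2 + 4*u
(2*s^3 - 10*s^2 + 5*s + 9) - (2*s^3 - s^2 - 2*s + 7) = -9*s^2 + 7*s + 2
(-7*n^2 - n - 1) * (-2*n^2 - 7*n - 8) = 14*n^4 + 51*n^3 + 65*n^2 + 15*n + 8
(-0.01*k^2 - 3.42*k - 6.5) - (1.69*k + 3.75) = -0.01*k^2 - 5.11*k - 10.25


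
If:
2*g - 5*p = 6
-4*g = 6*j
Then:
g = 5*p/2 + 3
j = -5*p/3 - 2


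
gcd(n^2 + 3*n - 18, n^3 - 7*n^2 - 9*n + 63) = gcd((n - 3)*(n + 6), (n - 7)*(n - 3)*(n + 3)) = n - 3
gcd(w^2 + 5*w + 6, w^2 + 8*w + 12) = w + 2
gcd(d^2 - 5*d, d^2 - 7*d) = d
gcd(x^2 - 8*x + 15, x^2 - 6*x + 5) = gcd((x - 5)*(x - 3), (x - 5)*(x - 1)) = x - 5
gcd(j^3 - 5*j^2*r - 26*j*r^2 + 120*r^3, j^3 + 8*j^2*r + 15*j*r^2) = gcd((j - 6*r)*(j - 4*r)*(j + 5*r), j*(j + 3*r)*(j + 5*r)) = j + 5*r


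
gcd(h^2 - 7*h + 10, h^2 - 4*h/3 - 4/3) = h - 2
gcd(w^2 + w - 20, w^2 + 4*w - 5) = w + 5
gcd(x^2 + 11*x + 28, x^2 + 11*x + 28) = x^2 + 11*x + 28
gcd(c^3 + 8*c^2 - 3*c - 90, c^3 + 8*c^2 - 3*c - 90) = c^3 + 8*c^2 - 3*c - 90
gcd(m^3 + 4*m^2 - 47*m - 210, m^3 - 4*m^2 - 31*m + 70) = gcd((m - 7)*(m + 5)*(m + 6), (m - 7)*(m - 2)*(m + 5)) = m^2 - 2*m - 35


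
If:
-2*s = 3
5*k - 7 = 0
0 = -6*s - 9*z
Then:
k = 7/5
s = -3/2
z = 1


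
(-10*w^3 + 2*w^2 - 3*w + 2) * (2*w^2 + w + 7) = -20*w^5 - 6*w^4 - 74*w^3 + 15*w^2 - 19*w + 14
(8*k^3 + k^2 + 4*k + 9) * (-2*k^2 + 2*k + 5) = -16*k^5 + 14*k^4 + 34*k^3 - 5*k^2 + 38*k + 45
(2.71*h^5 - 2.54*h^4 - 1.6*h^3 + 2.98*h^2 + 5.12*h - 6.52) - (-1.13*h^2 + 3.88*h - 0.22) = 2.71*h^5 - 2.54*h^4 - 1.6*h^3 + 4.11*h^2 + 1.24*h - 6.3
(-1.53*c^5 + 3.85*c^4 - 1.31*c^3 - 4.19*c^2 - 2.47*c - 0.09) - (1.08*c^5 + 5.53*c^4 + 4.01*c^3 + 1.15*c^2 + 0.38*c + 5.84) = -2.61*c^5 - 1.68*c^4 - 5.32*c^3 - 5.34*c^2 - 2.85*c - 5.93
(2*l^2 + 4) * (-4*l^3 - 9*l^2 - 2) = -8*l^5 - 18*l^4 - 16*l^3 - 40*l^2 - 8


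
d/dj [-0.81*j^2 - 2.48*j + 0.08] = -1.62*j - 2.48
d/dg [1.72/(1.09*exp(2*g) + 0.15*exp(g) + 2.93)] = (-3.7496*exp(g) - 0.258)*exp(g)/(1.09*exp(2*g) + 0.15*exp(g) + 2.93)^2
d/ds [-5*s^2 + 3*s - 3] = 3 - 10*s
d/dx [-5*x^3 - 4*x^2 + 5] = x*(-15*x - 8)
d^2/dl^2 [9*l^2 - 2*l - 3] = 18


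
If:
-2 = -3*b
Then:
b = 2/3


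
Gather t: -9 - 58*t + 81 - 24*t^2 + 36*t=-24*t^2 - 22*t + 72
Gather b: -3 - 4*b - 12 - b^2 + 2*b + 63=-b^2 - 2*b + 48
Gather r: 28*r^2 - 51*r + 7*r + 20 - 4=28*r^2 - 44*r + 16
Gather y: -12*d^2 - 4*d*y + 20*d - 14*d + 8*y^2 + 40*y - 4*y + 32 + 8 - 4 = -12*d^2 + 6*d + 8*y^2 + y*(36 - 4*d) + 36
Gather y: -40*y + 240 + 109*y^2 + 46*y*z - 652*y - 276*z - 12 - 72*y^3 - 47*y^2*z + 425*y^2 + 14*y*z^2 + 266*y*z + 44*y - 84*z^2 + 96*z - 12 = -72*y^3 + y^2*(534 - 47*z) + y*(14*z^2 + 312*z - 648) - 84*z^2 - 180*z + 216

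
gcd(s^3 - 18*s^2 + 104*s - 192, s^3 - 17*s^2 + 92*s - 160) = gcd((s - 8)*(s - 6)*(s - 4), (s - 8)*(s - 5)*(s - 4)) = s^2 - 12*s + 32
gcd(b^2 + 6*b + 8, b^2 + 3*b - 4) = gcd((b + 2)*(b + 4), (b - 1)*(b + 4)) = b + 4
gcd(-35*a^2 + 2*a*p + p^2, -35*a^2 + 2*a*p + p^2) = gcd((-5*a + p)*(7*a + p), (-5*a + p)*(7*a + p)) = -35*a^2 + 2*a*p + p^2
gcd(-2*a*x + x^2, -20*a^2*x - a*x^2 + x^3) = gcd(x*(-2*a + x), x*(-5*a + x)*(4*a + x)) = x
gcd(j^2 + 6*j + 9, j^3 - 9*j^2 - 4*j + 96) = j + 3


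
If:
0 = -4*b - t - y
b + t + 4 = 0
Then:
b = 4/3 - y/3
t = y/3 - 16/3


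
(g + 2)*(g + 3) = g^2 + 5*g + 6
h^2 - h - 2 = (h - 2)*(h + 1)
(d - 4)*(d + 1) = d^2 - 3*d - 4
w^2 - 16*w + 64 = (w - 8)^2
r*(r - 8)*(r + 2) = r^3 - 6*r^2 - 16*r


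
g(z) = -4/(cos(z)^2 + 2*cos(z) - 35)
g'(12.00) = 0.01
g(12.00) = 0.12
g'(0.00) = 0.00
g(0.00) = 0.12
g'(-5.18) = -0.01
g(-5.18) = 0.12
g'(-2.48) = 0.00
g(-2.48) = 0.11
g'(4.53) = 0.01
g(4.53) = 0.11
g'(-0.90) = 0.01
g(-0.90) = 0.12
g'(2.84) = -0.00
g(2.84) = 0.11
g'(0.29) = -0.00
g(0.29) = 0.12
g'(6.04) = 0.00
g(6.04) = 0.12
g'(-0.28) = 0.00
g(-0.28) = 0.12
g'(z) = -4*(2*sin(z)*cos(z) + 2*sin(z))/(cos(z)^2 + 2*cos(z) - 35)^2 = -8*(cos(z) + 1)*sin(z)/(cos(z)^2 + 2*cos(z) - 35)^2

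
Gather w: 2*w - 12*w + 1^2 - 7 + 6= -10*w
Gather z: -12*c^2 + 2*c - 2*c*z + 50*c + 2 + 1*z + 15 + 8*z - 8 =-12*c^2 + 52*c + z*(9 - 2*c) + 9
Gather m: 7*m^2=7*m^2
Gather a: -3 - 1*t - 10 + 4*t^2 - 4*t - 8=4*t^2 - 5*t - 21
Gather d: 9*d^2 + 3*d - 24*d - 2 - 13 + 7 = 9*d^2 - 21*d - 8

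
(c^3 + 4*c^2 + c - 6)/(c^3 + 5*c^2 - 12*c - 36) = (c^2 + 2*c - 3)/(c^2 + 3*c - 18)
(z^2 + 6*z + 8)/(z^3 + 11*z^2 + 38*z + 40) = 1/(z + 5)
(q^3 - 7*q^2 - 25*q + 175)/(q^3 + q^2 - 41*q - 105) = (q - 5)/(q + 3)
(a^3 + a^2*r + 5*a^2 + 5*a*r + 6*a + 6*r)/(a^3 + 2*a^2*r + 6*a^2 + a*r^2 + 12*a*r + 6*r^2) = (a^2 + 5*a + 6)/(a^2 + a*r + 6*a + 6*r)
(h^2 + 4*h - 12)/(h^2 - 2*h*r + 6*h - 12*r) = (2 - h)/(-h + 2*r)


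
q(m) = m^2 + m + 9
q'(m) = 2*m + 1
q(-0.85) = 8.87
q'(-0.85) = -0.70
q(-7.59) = 59.02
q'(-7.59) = -14.18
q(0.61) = 9.98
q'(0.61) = 2.22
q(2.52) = 17.87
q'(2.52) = 6.04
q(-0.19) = 8.85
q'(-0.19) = 0.62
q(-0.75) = 8.81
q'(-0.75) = -0.50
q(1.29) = 11.95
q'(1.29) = 3.58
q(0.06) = 9.06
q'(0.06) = 1.12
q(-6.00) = 39.00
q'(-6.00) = -11.00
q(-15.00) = 219.00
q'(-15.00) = -29.00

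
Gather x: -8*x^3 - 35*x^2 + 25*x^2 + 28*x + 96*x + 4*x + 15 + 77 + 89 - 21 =-8*x^3 - 10*x^2 + 128*x + 160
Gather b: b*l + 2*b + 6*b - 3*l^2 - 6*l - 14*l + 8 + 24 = b*(l + 8) - 3*l^2 - 20*l + 32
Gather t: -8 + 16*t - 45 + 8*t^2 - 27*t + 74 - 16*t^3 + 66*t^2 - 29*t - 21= -16*t^3 + 74*t^2 - 40*t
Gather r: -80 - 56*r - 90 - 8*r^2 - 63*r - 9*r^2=-17*r^2 - 119*r - 170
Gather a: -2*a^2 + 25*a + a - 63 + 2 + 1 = -2*a^2 + 26*a - 60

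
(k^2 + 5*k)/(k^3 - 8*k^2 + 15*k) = (k + 5)/(k^2 - 8*k + 15)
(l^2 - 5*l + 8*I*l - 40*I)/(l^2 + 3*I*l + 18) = (l^2 + l*(-5 + 8*I) - 40*I)/(l^2 + 3*I*l + 18)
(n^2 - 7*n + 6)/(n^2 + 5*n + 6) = (n^2 - 7*n + 6)/(n^2 + 5*n + 6)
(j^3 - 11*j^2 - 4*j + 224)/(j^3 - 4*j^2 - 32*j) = (j - 7)/j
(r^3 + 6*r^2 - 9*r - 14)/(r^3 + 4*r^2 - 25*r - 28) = (r - 2)/(r - 4)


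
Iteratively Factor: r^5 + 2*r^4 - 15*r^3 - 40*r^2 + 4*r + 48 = (r + 2)*(r^4 - 15*r^2 - 10*r + 24) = (r + 2)*(r + 3)*(r^3 - 3*r^2 - 6*r + 8) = (r - 1)*(r + 2)*(r + 3)*(r^2 - 2*r - 8) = (r - 4)*(r - 1)*(r + 2)*(r + 3)*(r + 2)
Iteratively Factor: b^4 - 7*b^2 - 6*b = (b - 3)*(b^3 + 3*b^2 + 2*b) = (b - 3)*(b + 2)*(b^2 + b) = (b - 3)*(b + 1)*(b + 2)*(b)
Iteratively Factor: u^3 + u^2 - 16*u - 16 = (u + 1)*(u^2 - 16) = (u - 4)*(u + 1)*(u + 4)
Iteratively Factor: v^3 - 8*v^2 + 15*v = (v)*(v^2 - 8*v + 15) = v*(v - 3)*(v - 5)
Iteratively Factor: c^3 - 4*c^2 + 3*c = (c)*(c^2 - 4*c + 3) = c*(c - 1)*(c - 3)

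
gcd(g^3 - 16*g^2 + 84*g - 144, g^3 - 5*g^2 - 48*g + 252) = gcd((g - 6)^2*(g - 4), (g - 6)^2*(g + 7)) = g^2 - 12*g + 36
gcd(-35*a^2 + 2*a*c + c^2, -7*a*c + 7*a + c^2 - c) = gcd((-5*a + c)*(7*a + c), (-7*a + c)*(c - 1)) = 1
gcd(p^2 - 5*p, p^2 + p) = p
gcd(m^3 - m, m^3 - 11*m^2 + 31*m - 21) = m - 1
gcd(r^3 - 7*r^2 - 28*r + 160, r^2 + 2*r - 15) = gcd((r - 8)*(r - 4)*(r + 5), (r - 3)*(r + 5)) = r + 5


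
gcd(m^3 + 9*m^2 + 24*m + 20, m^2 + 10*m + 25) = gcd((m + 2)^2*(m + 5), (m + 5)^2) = m + 5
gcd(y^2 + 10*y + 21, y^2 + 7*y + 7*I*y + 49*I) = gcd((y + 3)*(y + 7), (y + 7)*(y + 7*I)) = y + 7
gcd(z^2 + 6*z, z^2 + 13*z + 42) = z + 6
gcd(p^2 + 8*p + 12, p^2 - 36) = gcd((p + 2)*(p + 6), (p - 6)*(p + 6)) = p + 6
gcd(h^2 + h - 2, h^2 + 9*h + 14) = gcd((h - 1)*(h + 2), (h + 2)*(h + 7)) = h + 2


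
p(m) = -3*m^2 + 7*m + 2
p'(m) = 7 - 6*m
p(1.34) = 5.99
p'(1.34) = -1.04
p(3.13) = -5.48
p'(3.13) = -11.78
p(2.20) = 2.88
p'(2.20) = -6.20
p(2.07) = 3.64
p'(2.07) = -5.42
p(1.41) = 5.91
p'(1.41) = -1.46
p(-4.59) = -93.33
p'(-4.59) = 34.54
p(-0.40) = -1.28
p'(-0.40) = 9.40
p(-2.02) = -24.38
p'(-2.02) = 19.12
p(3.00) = -4.00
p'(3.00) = -11.00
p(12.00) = -346.00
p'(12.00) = -65.00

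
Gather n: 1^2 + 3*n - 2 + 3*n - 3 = 6*n - 4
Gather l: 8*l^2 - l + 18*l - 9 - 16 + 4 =8*l^2 + 17*l - 21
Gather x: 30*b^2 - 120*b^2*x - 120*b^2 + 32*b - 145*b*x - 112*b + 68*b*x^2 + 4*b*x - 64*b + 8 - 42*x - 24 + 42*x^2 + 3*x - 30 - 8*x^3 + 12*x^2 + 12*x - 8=-90*b^2 - 144*b - 8*x^3 + x^2*(68*b + 54) + x*(-120*b^2 - 141*b - 27) - 54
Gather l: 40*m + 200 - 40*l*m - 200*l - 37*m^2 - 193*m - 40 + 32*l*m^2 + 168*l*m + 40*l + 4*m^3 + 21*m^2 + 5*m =l*(32*m^2 + 128*m - 160) + 4*m^3 - 16*m^2 - 148*m + 160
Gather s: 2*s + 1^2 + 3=2*s + 4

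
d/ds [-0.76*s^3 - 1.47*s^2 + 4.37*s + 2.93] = -2.28*s^2 - 2.94*s + 4.37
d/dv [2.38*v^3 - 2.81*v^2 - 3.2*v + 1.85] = 7.14*v^2 - 5.62*v - 3.2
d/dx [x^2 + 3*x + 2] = 2*x + 3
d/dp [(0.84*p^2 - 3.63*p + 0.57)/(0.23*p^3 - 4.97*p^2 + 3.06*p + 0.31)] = (-0.1932*p^4 + 1.6698*p^3 - 15.864*p^2 + 6.1866*p - 2.8695)/(0.0529*p^6 - 2.2862*p^5 + 26.1085*p^4 - 30.2738*p^3 + 6.2822*p^2 + 1.8972*p + 0.0961)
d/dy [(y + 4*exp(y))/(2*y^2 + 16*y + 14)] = (-(y + 4)*(y + 4*exp(y)) + (4*exp(y) + 1)*(y^2 + 8*y + 7)/2)/(y^2 + 8*y + 7)^2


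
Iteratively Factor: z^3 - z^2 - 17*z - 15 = (z - 5)*(z^2 + 4*z + 3) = (z - 5)*(z + 1)*(z + 3)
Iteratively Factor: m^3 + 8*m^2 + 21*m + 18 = (m + 3)*(m^2 + 5*m + 6) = (m + 2)*(m + 3)*(m + 3)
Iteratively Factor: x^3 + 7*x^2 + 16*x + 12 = (x + 2)*(x^2 + 5*x + 6) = (x + 2)^2*(x + 3)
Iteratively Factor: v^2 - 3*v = (v)*(v - 3)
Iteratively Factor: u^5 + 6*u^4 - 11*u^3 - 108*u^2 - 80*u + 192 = (u + 3)*(u^4 + 3*u^3 - 20*u^2 - 48*u + 64) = (u + 3)*(u + 4)*(u^3 - u^2 - 16*u + 16) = (u - 4)*(u + 3)*(u + 4)*(u^2 + 3*u - 4) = (u - 4)*(u + 3)*(u + 4)^2*(u - 1)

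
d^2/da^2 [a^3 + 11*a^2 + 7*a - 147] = 6*a + 22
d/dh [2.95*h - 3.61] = 2.95000000000000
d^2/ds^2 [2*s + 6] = 0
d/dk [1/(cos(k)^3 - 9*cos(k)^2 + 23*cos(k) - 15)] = (3*cos(k)^2 - 18*cos(k) + 23)*sin(k)/(cos(k)^3 - 9*cos(k)^2 + 23*cos(k) - 15)^2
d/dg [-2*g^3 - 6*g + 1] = -6*g^2 - 6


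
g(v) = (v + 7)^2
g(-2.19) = 23.14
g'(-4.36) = 5.28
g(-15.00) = 64.00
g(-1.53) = 29.92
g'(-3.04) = 7.92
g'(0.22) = 14.44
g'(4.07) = 22.14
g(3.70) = 114.49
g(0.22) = 52.13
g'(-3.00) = 8.00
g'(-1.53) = 10.94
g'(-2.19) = 9.62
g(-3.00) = 16.00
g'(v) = 2*v + 14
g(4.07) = 122.54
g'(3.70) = 21.40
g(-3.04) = 15.68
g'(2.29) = 18.58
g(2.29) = 86.30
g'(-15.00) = -16.00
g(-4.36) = 6.97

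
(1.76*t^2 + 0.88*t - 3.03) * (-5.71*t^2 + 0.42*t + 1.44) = -10.0496*t^4 - 4.2856*t^3 + 20.2053*t^2 - 0.00540000000000007*t - 4.3632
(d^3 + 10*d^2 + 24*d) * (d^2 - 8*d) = d^5 + 2*d^4 - 56*d^3 - 192*d^2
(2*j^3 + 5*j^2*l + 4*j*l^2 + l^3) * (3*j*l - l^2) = 6*j^4*l + 13*j^3*l^2 + 7*j^2*l^3 - j*l^4 - l^5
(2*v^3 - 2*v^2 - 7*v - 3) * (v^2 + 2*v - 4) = 2*v^5 + 2*v^4 - 19*v^3 - 9*v^2 + 22*v + 12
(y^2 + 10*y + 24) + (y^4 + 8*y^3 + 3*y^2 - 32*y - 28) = y^4 + 8*y^3 + 4*y^2 - 22*y - 4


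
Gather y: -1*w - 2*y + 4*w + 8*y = 3*w + 6*y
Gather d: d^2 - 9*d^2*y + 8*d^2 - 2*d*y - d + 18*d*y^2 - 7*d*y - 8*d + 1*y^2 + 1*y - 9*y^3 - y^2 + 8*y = d^2*(9 - 9*y) + d*(18*y^2 - 9*y - 9) - 9*y^3 + 9*y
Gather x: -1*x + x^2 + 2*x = x^2 + x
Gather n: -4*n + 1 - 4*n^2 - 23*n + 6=-4*n^2 - 27*n + 7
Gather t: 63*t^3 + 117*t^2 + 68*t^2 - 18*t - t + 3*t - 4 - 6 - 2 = 63*t^3 + 185*t^2 - 16*t - 12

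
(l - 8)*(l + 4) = l^2 - 4*l - 32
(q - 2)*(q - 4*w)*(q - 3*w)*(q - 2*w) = q^4 - 9*q^3*w - 2*q^3 + 26*q^2*w^2 + 18*q^2*w - 24*q*w^3 - 52*q*w^2 + 48*w^3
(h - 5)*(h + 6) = h^2 + h - 30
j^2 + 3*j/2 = j*(j + 3/2)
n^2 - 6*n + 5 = (n - 5)*(n - 1)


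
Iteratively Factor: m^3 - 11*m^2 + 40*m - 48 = (m - 3)*(m^2 - 8*m + 16) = (m - 4)*(m - 3)*(m - 4)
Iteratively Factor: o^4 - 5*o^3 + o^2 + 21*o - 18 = (o - 1)*(o^3 - 4*o^2 - 3*o + 18) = (o - 3)*(o - 1)*(o^2 - o - 6) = (o - 3)^2*(o - 1)*(o + 2)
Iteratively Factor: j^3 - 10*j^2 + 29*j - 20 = (j - 4)*(j^2 - 6*j + 5) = (j - 4)*(j - 1)*(j - 5)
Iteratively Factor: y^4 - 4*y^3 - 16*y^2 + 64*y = (y + 4)*(y^3 - 8*y^2 + 16*y) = y*(y + 4)*(y^2 - 8*y + 16) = y*(y - 4)*(y + 4)*(y - 4)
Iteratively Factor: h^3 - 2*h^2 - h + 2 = (h - 1)*(h^2 - h - 2) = (h - 1)*(h + 1)*(h - 2)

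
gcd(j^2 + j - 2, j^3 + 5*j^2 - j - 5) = j - 1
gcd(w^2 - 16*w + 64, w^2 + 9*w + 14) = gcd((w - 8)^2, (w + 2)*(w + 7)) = 1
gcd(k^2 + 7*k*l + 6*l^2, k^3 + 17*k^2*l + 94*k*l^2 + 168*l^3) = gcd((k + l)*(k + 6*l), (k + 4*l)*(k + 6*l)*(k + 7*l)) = k + 6*l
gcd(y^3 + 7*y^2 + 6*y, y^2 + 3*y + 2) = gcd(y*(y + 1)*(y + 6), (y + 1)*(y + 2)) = y + 1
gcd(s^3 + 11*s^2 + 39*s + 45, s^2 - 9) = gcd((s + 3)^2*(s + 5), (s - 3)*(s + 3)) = s + 3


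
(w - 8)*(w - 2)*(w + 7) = w^3 - 3*w^2 - 54*w + 112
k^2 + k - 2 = (k - 1)*(k + 2)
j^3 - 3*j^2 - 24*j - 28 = (j - 7)*(j + 2)^2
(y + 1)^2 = y^2 + 2*y + 1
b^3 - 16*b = b*(b - 4)*(b + 4)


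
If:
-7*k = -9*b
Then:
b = 7*k/9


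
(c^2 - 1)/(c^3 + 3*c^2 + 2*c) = (c - 1)/(c*(c + 2))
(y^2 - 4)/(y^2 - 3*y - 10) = (y - 2)/(y - 5)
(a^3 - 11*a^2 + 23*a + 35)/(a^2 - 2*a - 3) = (a^2 - 12*a + 35)/(a - 3)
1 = 1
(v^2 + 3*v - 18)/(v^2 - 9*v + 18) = (v + 6)/(v - 6)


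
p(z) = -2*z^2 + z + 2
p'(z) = 1 - 4*z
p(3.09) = -14.01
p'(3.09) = -11.36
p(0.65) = 1.80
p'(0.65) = -1.60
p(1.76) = -2.44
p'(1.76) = -6.04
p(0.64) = 1.82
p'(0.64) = -1.56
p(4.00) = -26.00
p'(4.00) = -15.00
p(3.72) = -21.96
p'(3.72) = -13.88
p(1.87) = -3.12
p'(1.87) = -6.48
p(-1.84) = -6.61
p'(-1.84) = 8.36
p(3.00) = -13.00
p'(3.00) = -11.00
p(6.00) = -64.00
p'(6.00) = -23.00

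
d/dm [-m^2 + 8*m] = 8 - 2*m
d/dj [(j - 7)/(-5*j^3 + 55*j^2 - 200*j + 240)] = 2*(j^2 - 12*j + 29)/(5*(j^5 - 18*j^4 + 129*j^3 - 460*j^2 + 816*j - 576))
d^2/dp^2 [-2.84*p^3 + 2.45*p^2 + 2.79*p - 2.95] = 4.9 - 17.04*p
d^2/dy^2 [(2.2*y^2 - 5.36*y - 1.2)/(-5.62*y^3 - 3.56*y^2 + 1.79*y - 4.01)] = (-138.97136*y^6 + 1015.754304*y^5 + 965.457552*y^4 + 1293.916688*y^3 - 1242.271104*y^2 - 667.245216*y - 20.376952)/(177.504328*y^9 + 337.321392*y^8 + 44.068668*y^7 + 210.20102*y^6 + 467.337126*y^5 - 55.355592*y^4 + 112.055203*y^3 + 210.280791*y^2 - 86.350137*y + 64.481201)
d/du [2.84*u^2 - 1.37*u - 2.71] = 5.68*u - 1.37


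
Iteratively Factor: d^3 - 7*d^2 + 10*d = (d)*(d^2 - 7*d + 10) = d*(d - 2)*(d - 5)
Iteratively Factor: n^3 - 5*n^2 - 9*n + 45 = (n + 3)*(n^2 - 8*n + 15) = (n - 5)*(n + 3)*(n - 3)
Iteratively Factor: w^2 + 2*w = (w)*(w + 2)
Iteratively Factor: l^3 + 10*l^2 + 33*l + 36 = (l + 3)*(l^2 + 7*l + 12) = (l + 3)^2*(l + 4)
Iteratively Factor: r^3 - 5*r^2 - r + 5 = (r + 1)*(r^2 - 6*r + 5) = (r - 5)*(r + 1)*(r - 1)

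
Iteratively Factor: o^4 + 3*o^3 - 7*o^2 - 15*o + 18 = (o + 3)*(o^3 - 7*o + 6) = (o + 3)^2*(o^2 - 3*o + 2) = (o - 1)*(o + 3)^2*(o - 2)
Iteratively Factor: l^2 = (l)*(l)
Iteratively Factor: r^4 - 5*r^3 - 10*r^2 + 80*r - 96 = (r + 4)*(r^3 - 9*r^2 + 26*r - 24) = (r - 3)*(r + 4)*(r^2 - 6*r + 8) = (r - 3)*(r - 2)*(r + 4)*(r - 4)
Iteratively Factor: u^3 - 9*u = (u + 3)*(u^2 - 3*u) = u*(u + 3)*(u - 3)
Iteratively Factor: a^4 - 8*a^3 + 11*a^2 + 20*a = (a)*(a^3 - 8*a^2 + 11*a + 20) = a*(a - 5)*(a^2 - 3*a - 4) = a*(a - 5)*(a - 4)*(a + 1)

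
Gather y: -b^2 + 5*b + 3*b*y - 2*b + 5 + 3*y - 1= -b^2 + 3*b + y*(3*b + 3) + 4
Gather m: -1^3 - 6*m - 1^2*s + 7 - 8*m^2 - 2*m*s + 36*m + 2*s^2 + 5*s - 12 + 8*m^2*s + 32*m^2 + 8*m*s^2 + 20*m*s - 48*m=m^2*(8*s + 24) + m*(8*s^2 + 18*s - 18) + 2*s^2 + 4*s - 6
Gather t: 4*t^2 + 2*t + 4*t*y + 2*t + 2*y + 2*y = 4*t^2 + t*(4*y + 4) + 4*y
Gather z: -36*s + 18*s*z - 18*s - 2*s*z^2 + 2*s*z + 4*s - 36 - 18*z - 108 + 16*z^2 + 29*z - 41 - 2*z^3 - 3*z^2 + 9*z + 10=-50*s - 2*z^3 + z^2*(13 - 2*s) + z*(20*s + 20) - 175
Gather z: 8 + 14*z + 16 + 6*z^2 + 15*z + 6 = 6*z^2 + 29*z + 30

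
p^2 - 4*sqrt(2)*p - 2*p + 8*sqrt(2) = (p - 2)*(p - 4*sqrt(2))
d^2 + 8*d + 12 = (d + 2)*(d + 6)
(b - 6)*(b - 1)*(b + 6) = b^3 - b^2 - 36*b + 36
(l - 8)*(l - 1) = l^2 - 9*l + 8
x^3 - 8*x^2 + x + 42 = (x - 7)*(x - 3)*(x + 2)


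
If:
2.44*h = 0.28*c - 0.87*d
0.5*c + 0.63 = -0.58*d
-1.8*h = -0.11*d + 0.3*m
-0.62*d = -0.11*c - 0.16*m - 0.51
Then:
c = -3.96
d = 2.33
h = -1.29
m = 8.57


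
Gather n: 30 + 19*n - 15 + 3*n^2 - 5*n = 3*n^2 + 14*n + 15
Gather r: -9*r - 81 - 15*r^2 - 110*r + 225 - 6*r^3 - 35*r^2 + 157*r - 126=-6*r^3 - 50*r^2 + 38*r + 18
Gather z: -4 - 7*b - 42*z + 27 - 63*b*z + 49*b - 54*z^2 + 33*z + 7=42*b - 54*z^2 + z*(-63*b - 9) + 30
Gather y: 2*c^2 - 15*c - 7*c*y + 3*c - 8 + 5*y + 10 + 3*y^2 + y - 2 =2*c^2 - 12*c + 3*y^2 + y*(6 - 7*c)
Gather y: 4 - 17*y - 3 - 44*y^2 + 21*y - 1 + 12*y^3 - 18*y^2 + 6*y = 12*y^3 - 62*y^2 + 10*y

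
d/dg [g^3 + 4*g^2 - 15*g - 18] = 3*g^2 + 8*g - 15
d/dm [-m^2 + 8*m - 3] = 8 - 2*m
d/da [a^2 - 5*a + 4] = 2*a - 5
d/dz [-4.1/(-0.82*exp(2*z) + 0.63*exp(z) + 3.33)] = (2.583 - 6.724*exp(z))*exp(z)/(-0.82*exp(2*z) + 0.63*exp(z) + 3.33)^2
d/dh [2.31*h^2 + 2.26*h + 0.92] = 4.62*h + 2.26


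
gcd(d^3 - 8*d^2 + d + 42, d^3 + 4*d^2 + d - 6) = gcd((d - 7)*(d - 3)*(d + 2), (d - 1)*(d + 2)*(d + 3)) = d + 2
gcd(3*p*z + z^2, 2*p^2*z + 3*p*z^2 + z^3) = z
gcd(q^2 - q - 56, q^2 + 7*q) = q + 7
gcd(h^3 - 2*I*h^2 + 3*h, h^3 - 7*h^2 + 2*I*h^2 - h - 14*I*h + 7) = h + I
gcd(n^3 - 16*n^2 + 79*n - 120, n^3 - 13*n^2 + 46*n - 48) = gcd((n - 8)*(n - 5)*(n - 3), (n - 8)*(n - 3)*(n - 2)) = n^2 - 11*n + 24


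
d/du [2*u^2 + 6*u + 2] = 4*u + 6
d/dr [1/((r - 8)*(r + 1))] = (7 - 2*r)/(r^4 - 14*r^3 + 33*r^2 + 112*r + 64)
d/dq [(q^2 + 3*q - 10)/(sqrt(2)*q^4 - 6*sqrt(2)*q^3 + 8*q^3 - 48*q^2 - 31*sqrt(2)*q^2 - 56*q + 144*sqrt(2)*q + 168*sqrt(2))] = ((2*q + 3)*(sqrt(2)*q^4 - 6*sqrt(2)*q^3 + 8*q^3 - 48*q^2 - 31*sqrt(2)*q^2 - 56*q + 144*sqrt(2)*q + 168*sqrt(2)) + 2*(q^2 + 3*q - 10)*(-2*sqrt(2)*q^3 - 12*q^2 + 9*sqrt(2)*q^2 + 31*sqrt(2)*q + 48*q - 72*sqrt(2) + 28))/(sqrt(2)*q^4 - 6*sqrt(2)*q^3 + 8*q^3 - 48*q^2 - 31*sqrt(2)*q^2 - 56*q + 144*sqrt(2)*q + 168*sqrt(2))^2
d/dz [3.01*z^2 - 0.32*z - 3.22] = 6.02*z - 0.32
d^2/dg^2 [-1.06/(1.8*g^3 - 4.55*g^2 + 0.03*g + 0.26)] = ((11.448*g - 9.646)*(1.8*g^3 - 4.55*g^2 + 0.03*g + 0.26) - 1.06*(5.4*g^2 - 9.1*g + 0.03)*(10.8*g^2 - 18.2*g + 0.06))/(1.8*g^3 - 4.55*g^2 + 0.03*g + 0.26)^3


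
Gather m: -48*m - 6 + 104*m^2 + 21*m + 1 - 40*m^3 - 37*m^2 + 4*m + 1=-40*m^3 + 67*m^2 - 23*m - 4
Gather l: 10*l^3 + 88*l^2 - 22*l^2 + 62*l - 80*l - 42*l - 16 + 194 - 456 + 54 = 10*l^3 + 66*l^2 - 60*l - 224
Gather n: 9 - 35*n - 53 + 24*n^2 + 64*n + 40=24*n^2 + 29*n - 4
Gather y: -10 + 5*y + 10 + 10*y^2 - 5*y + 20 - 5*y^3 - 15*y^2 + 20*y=-5*y^3 - 5*y^2 + 20*y + 20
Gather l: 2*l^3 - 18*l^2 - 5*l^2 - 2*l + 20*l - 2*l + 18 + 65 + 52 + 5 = 2*l^3 - 23*l^2 + 16*l + 140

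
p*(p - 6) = p^2 - 6*p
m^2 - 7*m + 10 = (m - 5)*(m - 2)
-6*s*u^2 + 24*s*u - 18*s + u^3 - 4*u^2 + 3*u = (-6*s + u)*(u - 3)*(u - 1)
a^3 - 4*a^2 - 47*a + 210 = (a - 6)*(a - 5)*(a + 7)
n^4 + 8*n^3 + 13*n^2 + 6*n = n*(n + 1)^2*(n + 6)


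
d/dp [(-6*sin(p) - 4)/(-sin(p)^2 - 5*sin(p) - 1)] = 2*(-4*sin(p) + 3*cos(p)^2 - 10)*cos(p)/(sin(p)^2 + 5*sin(p) + 1)^2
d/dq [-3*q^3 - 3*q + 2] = -9*q^2 - 3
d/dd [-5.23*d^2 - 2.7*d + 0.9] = -10.46*d - 2.7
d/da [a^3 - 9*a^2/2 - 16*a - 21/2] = 3*a^2 - 9*a - 16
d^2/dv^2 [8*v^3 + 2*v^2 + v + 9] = 48*v + 4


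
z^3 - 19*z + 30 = (z - 3)*(z - 2)*(z + 5)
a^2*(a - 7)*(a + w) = a^4 + a^3*w - 7*a^3 - 7*a^2*w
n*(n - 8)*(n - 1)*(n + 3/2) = n^4 - 15*n^3/2 - 11*n^2/2 + 12*n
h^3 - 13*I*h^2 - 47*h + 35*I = (h - 7*I)*(h - 5*I)*(h - I)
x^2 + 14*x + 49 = (x + 7)^2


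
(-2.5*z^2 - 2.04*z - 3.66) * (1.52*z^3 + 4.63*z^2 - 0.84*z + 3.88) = -3.8*z^5 - 14.6758*z^4 - 12.9084*z^3 - 24.9322*z^2 - 4.8408*z - 14.2008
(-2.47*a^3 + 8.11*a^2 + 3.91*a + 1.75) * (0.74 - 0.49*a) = 1.2103*a^4 - 5.8017*a^3 + 4.0855*a^2 + 2.0359*a + 1.295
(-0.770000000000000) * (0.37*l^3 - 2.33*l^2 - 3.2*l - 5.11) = -0.2849*l^3 + 1.7941*l^2 + 2.464*l + 3.9347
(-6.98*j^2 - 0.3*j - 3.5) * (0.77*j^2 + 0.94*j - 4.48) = -5.3746*j^4 - 6.7922*j^3 + 28.2934*j^2 - 1.946*j + 15.68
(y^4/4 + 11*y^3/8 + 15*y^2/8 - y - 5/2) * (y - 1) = y^5/4 + 9*y^4/8 + y^3/2 - 23*y^2/8 - 3*y/2 + 5/2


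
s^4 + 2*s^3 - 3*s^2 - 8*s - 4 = (s - 2)*(s + 1)^2*(s + 2)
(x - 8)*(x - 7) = x^2 - 15*x + 56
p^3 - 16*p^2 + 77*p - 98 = (p - 7)^2*(p - 2)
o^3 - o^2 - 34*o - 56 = (o - 7)*(o + 2)*(o + 4)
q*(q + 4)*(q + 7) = q^3 + 11*q^2 + 28*q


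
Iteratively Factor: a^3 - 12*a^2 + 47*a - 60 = (a - 3)*(a^2 - 9*a + 20) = (a - 5)*(a - 3)*(a - 4)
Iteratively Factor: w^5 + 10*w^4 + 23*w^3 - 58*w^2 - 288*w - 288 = (w + 4)*(w^4 + 6*w^3 - w^2 - 54*w - 72) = (w + 3)*(w + 4)*(w^3 + 3*w^2 - 10*w - 24) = (w + 2)*(w + 3)*(w + 4)*(w^2 + w - 12) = (w + 2)*(w + 3)*(w + 4)^2*(w - 3)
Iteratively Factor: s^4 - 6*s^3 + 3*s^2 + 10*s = (s - 2)*(s^3 - 4*s^2 - 5*s) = (s - 5)*(s - 2)*(s^2 + s) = s*(s - 5)*(s - 2)*(s + 1)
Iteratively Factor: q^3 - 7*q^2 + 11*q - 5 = (q - 1)*(q^2 - 6*q + 5) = (q - 1)^2*(q - 5)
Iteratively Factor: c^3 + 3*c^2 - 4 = (c + 2)*(c^2 + c - 2) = (c - 1)*(c + 2)*(c + 2)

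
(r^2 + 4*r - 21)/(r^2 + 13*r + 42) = (r - 3)/(r + 6)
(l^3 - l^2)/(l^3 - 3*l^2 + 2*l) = l/(l - 2)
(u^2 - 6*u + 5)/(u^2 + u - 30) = (u - 1)/(u + 6)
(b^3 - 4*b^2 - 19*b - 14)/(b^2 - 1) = (b^2 - 5*b - 14)/(b - 1)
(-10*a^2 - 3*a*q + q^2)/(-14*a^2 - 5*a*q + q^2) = (-5*a + q)/(-7*a + q)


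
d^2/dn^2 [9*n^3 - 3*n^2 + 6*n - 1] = 54*n - 6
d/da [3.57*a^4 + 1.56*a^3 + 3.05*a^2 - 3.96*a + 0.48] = 14.28*a^3 + 4.68*a^2 + 6.1*a - 3.96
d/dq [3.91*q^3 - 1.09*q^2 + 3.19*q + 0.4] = 11.73*q^2 - 2.18*q + 3.19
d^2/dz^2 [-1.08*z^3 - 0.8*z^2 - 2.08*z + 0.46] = -6.48*z - 1.6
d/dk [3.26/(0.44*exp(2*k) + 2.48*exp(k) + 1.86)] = (-2.8688*exp(k) - 8.0848)*exp(k)/(0.44*exp(2*k) + 2.48*exp(k) + 1.86)^2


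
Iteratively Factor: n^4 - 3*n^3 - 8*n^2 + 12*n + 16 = (n - 2)*(n^3 - n^2 - 10*n - 8) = (n - 2)*(n + 1)*(n^2 - 2*n - 8) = (n - 4)*(n - 2)*(n + 1)*(n + 2)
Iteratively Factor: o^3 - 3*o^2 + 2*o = (o)*(o^2 - 3*o + 2) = o*(o - 1)*(o - 2)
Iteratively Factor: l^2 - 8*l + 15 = (l - 3)*(l - 5)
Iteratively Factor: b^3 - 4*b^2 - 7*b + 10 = (b + 2)*(b^2 - 6*b + 5) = (b - 1)*(b + 2)*(b - 5)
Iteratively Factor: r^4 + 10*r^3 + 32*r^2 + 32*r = (r + 4)*(r^3 + 6*r^2 + 8*r) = r*(r + 4)*(r^2 + 6*r + 8) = r*(r + 2)*(r + 4)*(r + 4)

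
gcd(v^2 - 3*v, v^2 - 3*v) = v^2 - 3*v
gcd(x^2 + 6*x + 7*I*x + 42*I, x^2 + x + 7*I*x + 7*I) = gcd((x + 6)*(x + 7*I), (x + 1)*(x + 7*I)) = x + 7*I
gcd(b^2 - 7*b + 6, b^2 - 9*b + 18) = b - 6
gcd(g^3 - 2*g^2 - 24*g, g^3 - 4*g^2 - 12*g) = g^2 - 6*g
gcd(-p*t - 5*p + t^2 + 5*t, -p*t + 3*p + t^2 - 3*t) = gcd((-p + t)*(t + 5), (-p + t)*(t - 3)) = p - t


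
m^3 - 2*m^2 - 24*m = m*(m - 6)*(m + 4)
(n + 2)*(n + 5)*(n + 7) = n^3 + 14*n^2 + 59*n + 70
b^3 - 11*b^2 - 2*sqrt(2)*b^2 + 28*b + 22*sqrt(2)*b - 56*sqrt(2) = (b - 7)*(b - 4)*(b - 2*sqrt(2))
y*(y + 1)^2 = y^3 + 2*y^2 + y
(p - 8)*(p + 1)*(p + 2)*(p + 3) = p^4 - 2*p^3 - 37*p^2 - 82*p - 48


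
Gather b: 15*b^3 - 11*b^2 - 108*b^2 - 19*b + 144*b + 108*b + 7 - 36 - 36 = 15*b^3 - 119*b^2 + 233*b - 65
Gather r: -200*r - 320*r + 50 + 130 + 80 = 260 - 520*r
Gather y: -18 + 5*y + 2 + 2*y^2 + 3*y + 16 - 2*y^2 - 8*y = 0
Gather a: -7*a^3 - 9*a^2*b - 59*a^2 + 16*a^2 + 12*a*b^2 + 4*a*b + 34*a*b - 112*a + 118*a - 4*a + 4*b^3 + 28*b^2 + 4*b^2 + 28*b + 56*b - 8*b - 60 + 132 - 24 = -7*a^3 + a^2*(-9*b - 43) + a*(12*b^2 + 38*b + 2) + 4*b^3 + 32*b^2 + 76*b + 48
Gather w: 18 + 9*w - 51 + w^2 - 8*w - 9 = w^2 + w - 42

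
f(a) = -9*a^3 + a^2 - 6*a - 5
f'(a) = -27*a^2 + 2*a - 6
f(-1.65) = 48.05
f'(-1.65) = -82.81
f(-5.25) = 1356.39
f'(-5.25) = -760.69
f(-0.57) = 0.41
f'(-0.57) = -15.91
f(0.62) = -10.48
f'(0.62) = -15.14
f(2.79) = -209.41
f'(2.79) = -210.59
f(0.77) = -13.14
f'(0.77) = -20.47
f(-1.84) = 65.49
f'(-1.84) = -101.09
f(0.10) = -5.60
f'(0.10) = -6.07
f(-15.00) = 30685.00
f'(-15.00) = -6111.00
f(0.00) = -5.00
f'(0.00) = -6.00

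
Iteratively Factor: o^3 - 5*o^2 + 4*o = (o - 1)*(o^2 - 4*o) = (o - 4)*(o - 1)*(o)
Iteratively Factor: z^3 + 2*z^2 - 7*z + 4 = (z - 1)*(z^2 + 3*z - 4) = (z - 1)*(z + 4)*(z - 1)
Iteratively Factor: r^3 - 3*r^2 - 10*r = (r + 2)*(r^2 - 5*r) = r*(r + 2)*(r - 5)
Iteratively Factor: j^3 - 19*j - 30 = (j + 3)*(j^2 - 3*j - 10) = (j - 5)*(j + 3)*(j + 2)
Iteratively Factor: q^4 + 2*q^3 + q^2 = (q + 1)*(q^3 + q^2) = (q + 1)^2*(q^2) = q*(q + 1)^2*(q)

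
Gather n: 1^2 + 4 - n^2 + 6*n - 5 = -n^2 + 6*n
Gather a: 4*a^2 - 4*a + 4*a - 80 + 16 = 4*a^2 - 64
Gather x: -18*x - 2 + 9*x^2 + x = 9*x^2 - 17*x - 2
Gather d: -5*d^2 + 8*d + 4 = -5*d^2 + 8*d + 4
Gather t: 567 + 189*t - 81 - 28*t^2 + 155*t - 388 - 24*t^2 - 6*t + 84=-52*t^2 + 338*t + 182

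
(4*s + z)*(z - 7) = 4*s*z - 28*s + z^2 - 7*z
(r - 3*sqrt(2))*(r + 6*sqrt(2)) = r^2 + 3*sqrt(2)*r - 36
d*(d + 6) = d^2 + 6*d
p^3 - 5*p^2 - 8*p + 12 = (p - 6)*(p - 1)*(p + 2)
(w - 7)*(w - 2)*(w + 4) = w^3 - 5*w^2 - 22*w + 56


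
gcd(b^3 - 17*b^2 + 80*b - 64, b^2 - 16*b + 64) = b^2 - 16*b + 64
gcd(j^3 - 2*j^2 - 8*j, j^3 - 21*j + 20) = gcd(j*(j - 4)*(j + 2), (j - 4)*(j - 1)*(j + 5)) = j - 4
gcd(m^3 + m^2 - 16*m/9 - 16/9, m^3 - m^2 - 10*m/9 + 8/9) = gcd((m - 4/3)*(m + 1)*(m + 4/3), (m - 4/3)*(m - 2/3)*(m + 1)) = m^2 - m/3 - 4/3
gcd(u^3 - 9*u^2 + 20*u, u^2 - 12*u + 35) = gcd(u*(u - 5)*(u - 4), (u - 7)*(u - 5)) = u - 5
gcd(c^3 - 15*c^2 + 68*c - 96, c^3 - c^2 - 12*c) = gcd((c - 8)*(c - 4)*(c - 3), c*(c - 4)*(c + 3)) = c - 4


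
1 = 1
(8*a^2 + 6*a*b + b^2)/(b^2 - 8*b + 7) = (8*a^2 + 6*a*b + b^2)/(b^2 - 8*b + 7)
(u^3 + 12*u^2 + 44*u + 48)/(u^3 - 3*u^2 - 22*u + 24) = (u^2 + 8*u + 12)/(u^2 - 7*u + 6)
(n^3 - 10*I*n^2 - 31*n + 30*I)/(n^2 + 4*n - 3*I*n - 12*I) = (n^2 - 7*I*n - 10)/(n + 4)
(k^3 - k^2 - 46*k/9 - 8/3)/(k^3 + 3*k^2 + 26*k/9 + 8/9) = (k - 3)/(k + 1)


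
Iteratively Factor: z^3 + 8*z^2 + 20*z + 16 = (z + 2)*(z^2 + 6*z + 8) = (z + 2)*(z + 4)*(z + 2)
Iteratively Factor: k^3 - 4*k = (k)*(k^2 - 4) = k*(k + 2)*(k - 2)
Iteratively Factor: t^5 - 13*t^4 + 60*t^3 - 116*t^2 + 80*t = (t - 4)*(t^4 - 9*t^3 + 24*t^2 - 20*t) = (t - 4)*(t - 2)*(t^3 - 7*t^2 + 10*t) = (t - 4)*(t - 2)^2*(t^2 - 5*t) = t*(t - 4)*(t - 2)^2*(t - 5)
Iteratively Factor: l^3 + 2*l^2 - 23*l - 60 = (l + 3)*(l^2 - l - 20) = (l + 3)*(l + 4)*(l - 5)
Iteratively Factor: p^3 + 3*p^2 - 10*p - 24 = (p + 4)*(p^2 - p - 6) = (p - 3)*(p + 4)*(p + 2)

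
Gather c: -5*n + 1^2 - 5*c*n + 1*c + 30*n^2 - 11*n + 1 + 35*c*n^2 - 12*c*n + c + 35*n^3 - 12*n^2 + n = c*(35*n^2 - 17*n + 2) + 35*n^3 + 18*n^2 - 15*n + 2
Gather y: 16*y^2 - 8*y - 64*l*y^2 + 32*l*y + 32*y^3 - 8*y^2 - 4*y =32*y^3 + y^2*(8 - 64*l) + y*(32*l - 12)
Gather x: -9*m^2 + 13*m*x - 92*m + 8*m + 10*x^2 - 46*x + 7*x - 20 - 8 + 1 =-9*m^2 - 84*m + 10*x^2 + x*(13*m - 39) - 27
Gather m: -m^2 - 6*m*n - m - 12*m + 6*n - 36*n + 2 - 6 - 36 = -m^2 + m*(-6*n - 13) - 30*n - 40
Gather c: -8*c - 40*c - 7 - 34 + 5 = -48*c - 36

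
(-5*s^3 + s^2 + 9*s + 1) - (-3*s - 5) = -5*s^3 + s^2 + 12*s + 6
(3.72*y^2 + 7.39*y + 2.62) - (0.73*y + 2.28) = 3.72*y^2 + 6.66*y + 0.34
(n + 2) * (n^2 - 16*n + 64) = n^3 - 14*n^2 + 32*n + 128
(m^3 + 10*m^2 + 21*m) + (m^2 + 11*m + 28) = m^3 + 11*m^2 + 32*m + 28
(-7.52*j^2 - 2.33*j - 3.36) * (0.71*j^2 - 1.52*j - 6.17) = -5.3392*j^4 + 9.7761*j^3 + 47.5544*j^2 + 19.4833*j + 20.7312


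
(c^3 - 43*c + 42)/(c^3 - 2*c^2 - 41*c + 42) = (c^2 + c - 42)/(c^2 - c - 42)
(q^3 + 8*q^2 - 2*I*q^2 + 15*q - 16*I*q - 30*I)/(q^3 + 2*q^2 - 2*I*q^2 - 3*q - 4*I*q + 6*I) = (q + 5)/(q - 1)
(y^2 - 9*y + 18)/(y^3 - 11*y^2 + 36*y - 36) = 1/(y - 2)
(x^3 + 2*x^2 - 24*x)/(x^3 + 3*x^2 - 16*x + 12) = x*(x - 4)/(x^2 - 3*x + 2)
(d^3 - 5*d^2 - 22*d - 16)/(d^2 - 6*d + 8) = (d^3 - 5*d^2 - 22*d - 16)/(d^2 - 6*d + 8)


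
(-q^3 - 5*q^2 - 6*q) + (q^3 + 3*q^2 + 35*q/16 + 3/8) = -2*q^2 - 61*q/16 + 3/8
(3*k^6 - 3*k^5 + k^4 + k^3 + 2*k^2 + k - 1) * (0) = 0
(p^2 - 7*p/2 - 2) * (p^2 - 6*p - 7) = p^4 - 19*p^3/2 + 12*p^2 + 73*p/2 + 14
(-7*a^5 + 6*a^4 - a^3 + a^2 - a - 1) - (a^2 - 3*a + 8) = -7*a^5 + 6*a^4 - a^3 + 2*a - 9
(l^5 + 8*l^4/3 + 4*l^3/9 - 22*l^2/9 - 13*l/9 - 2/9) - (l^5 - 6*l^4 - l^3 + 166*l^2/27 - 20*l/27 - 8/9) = 26*l^4/3 + 13*l^3/9 - 232*l^2/27 - 19*l/27 + 2/3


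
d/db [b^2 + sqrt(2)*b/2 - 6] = 2*b + sqrt(2)/2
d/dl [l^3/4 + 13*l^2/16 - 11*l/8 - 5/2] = 3*l^2/4 + 13*l/8 - 11/8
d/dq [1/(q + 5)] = -1/(q + 5)^2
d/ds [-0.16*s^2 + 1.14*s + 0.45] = 1.14 - 0.32*s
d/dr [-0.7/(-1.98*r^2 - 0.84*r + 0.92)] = (-2.772*r - 0.588)/(1.98*r^2 + 0.84*r - 0.92)^2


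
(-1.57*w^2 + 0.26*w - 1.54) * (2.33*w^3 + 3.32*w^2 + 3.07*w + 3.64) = -3.6581*w^5 - 4.6066*w^4 - 7.5449*w^3 - 10.0294*w^2 - 3.7814*w - 5.6056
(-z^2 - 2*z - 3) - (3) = -z^2 - 2*z - 6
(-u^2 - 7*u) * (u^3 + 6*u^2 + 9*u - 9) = -u^5 - 13*u^4 - 51*u^3 - 54*u^2 + 63*u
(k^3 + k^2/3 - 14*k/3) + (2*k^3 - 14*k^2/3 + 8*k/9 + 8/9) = 3*k^3 - 13*k^2/3 - 34*k/9 + 8/9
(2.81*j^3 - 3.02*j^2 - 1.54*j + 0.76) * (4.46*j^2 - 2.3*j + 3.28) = 12.5326*j^5 - 19.9322*j^4 + 9.2944*j^3 - 2.974*j^2 - 6.7992*j + 2.4928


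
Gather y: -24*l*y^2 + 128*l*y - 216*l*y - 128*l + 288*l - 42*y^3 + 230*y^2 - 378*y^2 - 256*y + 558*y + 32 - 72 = 160*l - 42*y^3 + y^2*(-24*l - 148) + y*(302 - 88*l) - 40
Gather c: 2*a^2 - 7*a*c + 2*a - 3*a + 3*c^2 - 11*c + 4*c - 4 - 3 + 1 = 2*a^2 - a + 3*c^2 + c*(-7*a - 7) - 6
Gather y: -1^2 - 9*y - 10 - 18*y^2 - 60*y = -18*y^2 - 69*y - 11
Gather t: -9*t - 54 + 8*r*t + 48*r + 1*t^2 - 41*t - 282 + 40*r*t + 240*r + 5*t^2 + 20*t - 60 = 288*r + 6*t^2 + t*(48*r - 30) - 396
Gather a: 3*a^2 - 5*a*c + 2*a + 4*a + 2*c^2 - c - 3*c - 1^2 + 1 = 3*a^2 + a*(6 - 5*c) + 2*c^2 - 4*c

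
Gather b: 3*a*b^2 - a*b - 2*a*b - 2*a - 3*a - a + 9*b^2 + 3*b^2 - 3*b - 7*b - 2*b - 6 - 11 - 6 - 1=-6*a + b^2*(3*a + 12) + b*(-3*a - 12) - 24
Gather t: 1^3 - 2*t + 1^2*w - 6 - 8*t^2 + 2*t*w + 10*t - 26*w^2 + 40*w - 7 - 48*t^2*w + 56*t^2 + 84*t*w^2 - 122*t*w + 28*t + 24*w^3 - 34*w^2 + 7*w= t^2*(48 - 48*w) + t*(84*w^2 - 120*w + 36) + 24*w^3 - 60*w^2 + 48*w - 12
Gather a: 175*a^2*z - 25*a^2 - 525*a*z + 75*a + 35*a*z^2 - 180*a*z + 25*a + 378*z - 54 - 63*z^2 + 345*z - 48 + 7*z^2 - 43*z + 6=a^2*(175*z - 25) + a*(35*z^2 - 705*z + 100) - 56*z^2 + 680*z - 96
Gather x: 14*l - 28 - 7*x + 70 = 14*l - 7*x + 42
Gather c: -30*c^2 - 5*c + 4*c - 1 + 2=-30*c^2 - c + 1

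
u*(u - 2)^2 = u^3 - 4*u^2 + 4*u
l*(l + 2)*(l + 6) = l^3 + 8*l^2 + 12*l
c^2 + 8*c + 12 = (c + 2)*(c + 6)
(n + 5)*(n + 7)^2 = n^3 + 19*n^2 + 119*n + 245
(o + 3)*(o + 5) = o^2 + 8*o + 15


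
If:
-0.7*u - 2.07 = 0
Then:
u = -2.96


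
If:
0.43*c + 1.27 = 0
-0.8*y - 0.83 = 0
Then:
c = -2.95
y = -1.04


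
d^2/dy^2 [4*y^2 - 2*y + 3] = 8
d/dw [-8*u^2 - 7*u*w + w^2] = -7*u + 2*w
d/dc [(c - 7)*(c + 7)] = 2*c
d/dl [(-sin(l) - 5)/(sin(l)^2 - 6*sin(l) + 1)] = (sin(l)^2 + 10*sin(l) - 31)*cos(l)/(sin(l)^2 - 6*sin(l) + 1)^2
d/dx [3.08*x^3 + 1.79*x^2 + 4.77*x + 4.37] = 9.24*x^2 + 3.58*x + 4.77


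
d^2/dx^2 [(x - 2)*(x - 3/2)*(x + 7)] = 6*x + 7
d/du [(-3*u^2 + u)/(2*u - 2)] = (-3*u^2 + 6*u - 1)/(2*(u^2 - 2*u + 1))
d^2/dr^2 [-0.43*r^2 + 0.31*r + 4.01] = -0.860000000000000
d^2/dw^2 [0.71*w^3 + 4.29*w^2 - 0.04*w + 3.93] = 4.26*w + 8.58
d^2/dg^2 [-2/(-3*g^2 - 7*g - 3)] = 4*(-9*g^2 - 21*g + (6*g + 7)^2 - 9)/(3*g^2 + 7*g + 3)^3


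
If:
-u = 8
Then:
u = -8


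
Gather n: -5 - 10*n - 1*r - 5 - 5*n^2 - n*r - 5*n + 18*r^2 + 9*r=-5*n^2 + n*(-r - 15) + 18*r^2 + 8*r - 10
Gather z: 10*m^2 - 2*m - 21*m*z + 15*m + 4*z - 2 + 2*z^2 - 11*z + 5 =10*m^2 + 13*m + 2*z^2 + z*(-21*m - 7) + 3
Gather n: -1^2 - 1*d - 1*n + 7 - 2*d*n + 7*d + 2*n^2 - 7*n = 6*d + 2*n^2 + n*(-2*d - 8) + 6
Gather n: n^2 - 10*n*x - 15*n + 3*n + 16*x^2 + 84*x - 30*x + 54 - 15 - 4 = n^2 + n*(-10*x - 12) + 16*x^2 + 54*x + 35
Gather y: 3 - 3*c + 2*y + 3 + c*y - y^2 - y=-3*c - y^2 + y*(c + 1) + 6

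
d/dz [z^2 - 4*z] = 2*z - 4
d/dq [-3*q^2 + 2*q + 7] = 2 - 6*q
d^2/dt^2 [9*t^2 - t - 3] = 18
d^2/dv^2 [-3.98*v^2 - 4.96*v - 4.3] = -7.96000000000000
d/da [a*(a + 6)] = 2*a + 6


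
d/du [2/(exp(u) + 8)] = -2*exp(u)/(exp(u) + 8)^2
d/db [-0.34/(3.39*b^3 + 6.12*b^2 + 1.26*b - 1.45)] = (3.4578*b^2 + 4.1616*b + 0.4284)/(3.39*b^3 + 6.12*b^2 + 1.26*b - 1.45)^2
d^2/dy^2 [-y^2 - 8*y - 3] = -2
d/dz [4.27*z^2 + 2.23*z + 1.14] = 8.54*z + 2.23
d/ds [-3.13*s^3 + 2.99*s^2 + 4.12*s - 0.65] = -9.39*s^2 + 5.98*s + 4.12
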